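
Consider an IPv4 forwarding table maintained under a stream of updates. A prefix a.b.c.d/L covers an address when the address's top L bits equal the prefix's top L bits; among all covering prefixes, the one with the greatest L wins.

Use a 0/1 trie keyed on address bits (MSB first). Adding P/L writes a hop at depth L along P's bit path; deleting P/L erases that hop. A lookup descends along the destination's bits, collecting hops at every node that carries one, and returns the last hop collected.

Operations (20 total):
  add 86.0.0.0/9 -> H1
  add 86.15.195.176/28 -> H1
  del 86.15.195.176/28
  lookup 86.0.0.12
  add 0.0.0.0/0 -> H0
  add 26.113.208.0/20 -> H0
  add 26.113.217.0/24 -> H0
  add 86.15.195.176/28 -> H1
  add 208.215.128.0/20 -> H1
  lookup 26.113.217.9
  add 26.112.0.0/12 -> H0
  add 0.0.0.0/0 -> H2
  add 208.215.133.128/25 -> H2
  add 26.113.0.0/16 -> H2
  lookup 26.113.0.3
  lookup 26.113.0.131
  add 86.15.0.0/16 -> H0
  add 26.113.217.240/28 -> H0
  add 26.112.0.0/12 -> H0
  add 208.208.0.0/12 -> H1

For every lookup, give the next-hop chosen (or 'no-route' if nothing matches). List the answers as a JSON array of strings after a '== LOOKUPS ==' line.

Process each operation:
  add 86.0.0.0/9 -> H1 at depth 9
  add 86.15.195.176/28 -> H1 at depth 28
  del 86.15.195.176/28 (clear depth 28)
  lookup 86.0.0.12: bits 010101100000 walk d0:-→d1:-→d2:-→d3:-→d4:-→d5:-→d6:-→d7:-→d8:-→d9:H1→d10:-→d11:-→d12:- -> H1
  add 0.0.0.0/0 -> H0 at depth 0
  add 26.113.208.0/20 -> H0 at depth 20
  add 26.113.217.0/24 -> H0 at depth 24
  add 86.15.195.176/28 -> H1 at depth 28
  add 208.215.128.0/20 -> H1 at depth 20
  lookup 26.113.217.9: bits 000110100111000111011001 walk d0:H0→d1:-→d2:-→d3:-→d4:-→d5:-→d6:-→d7:-→d8:-→d9:-→d10:-→d11:-→d12:-→d13:-→d14:-→d15:-→d16:-→d17:-→d18:-→d19:-→d20:H0→d21:-→d22:-→d23:-→d24:H0 -> H0
  add 26.112.0.0/12 -> H0 at depth 12
  add 0.0.0.0/0 -> H2 at depth 0
  add 208.215.133.128/25 -> H2 at depth 25
  add 26.113.0.0/16 -> H2 at depth 16
  lookup 26.113.0.3: bits 0001101001110001 walk d0:H2→d1:-→d2:-→d3:-→d4:-→d5:-→d6:-→d7:-→d8:-→d9:-→d10:-→d11:-→d12:H0→d13:-→d14:-→d15:-→d16:H2 -> H2
  lookup 26.113.0.131: bits 0001101001110001 walk d0:H2→d1:-→d2:-→d3:-→d4:-→d5:-→d6:-→d7:-→d8:-→d9:-→d10:-→d11:-→d12:H0→d13:-→d14:-→d15:-→d16:H2 -> H2
  add 86.15.0.0/16 -> H0 at depth 16
  add 26.113.217.240/28 -> H0 at depth 28
  add 26.112.0.0/12 -> H0 at depth 12
  add 208.208.0.0/12 -> H1 at depth 12

== LOOKUPS ==
["H1","H0","H2","H2"]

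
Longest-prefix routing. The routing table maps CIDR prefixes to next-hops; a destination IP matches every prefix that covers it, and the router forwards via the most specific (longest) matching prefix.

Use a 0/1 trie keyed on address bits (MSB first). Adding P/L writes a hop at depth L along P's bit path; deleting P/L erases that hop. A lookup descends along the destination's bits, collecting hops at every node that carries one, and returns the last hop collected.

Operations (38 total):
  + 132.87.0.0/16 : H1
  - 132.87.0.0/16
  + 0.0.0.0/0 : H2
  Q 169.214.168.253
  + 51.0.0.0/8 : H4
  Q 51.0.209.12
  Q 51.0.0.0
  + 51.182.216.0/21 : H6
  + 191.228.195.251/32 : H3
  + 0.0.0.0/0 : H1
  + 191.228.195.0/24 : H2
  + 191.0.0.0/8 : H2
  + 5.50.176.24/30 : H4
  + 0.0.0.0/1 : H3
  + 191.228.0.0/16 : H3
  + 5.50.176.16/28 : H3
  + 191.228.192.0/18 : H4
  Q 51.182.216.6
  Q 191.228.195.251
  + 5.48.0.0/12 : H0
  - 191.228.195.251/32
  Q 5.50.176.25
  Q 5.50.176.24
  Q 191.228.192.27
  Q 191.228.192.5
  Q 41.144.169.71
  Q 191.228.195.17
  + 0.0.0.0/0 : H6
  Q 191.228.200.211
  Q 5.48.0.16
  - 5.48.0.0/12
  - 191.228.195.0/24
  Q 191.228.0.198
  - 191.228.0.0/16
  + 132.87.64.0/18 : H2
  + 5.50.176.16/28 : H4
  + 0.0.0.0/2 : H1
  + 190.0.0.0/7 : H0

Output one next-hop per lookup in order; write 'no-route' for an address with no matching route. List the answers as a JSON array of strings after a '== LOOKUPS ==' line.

Apply in order:
  add 132.87.0.0/16 -> H1 at depth 16
  del 132.87.0.0/16 (clear depth 16)
  add 0.0.0.0/0 -> H2 at depth 0
  Q 169.214.168.253: descend 10 ; hops seen [H2] ; pick H2
  add 51.0.0.0/8 -> H4 at depth 8
  Q 51.0.209.12: descend 00110011 ; hops seen [H2,H4] ; pick H4
  Q 51.0.0.0: descend 00110011 ; hops seen [H2,H4] ; pick H4
  add 51.182.216.0/21 -> H6 at depth 21
  add 191.228.195.251/32 -> H3 at depth 32
  add 0.0.0.0/0 -> H1 at depth 0
  add 191.228.195.0/24 -> H2 at depth 24
  add 191.0.0.0/8 -> H2 at depth 8
  add 5.50.176.24/30 -> H4 at depth 30
  add 0.0.0.0/1 -> H3 at depth 1
  add 191.228.0.0/16 -> H3 at depth 16
  add 5.50.176.16/28 -> H3 at depth 28
  add 191.228.192.0/18 -> H4 at depth 18
  Q 51.182.216.6: descend 001100111011011011011 ; hops seen [H1,H3,H4,H6] ; pick H6
  Q 191.228.195.251: descend 10111111111001001100001111111011 ; hops seen [H1,H2,H3,H4,H2,H3] ; pick H3
  add 5.48.0.0/12 -> H0 at depth 12
  del 191.228.195.251/32 (clear depth 32)
  Q 5.50.176.25: descend 000001010011001010110000000110 ; hops seen [H1,H3,H0,H3,H4] ; pick H4
  Q 5.50.176.24: descend 000001010011001010110000000110 ; hops seen [H1,H3,H0,H3,H4] ; pick H4
  Q 191.228.192.27: descend 1011111111100100110000 ; hops seen [H1,H2,H3,H4] ; pick H4
  Q 191.228.192.5: descend 1011111111100100110000 ; hops seen [H1,H2,H3,H4] ; pick H4
  Q 41.144.169.71: descend 001 ; hops seen [H1,H3] ; pick H3
  Q 191.228.195.17: descend 101111111110010011000011 ; hops seen [H1,H2,H3,H4,H2] ; pick H2
  add 0.0.0.0/0 -> H6 at depth 0
  Q 191.228.200.211: descend 10111111111001001100 ; hops seen [H6,H2,H3,H4] ; pick H4
  Q 5.48.0.16: descend 00000101001100 ; hops seen [H6,H3,H0] ; pick H0
  del 5.48.0.0/12 (clear depth 12)
  del 191.228.195.0/24 (clear depth 24)
  Q 191.228.0.198: descend 1011111111100100 ; hops seen [H6,H2,H3] ; pick H3
  del 191.228.0.0/16 (clear depth 16)
  add 132.87.64.0/18 -> H2 at depth 18
  add 5.50.176.16/28 -> H4 at depth 28
  add 0.0.0.0/2 -> H1 at depth 2
  add 190.0.0.0/7 -> H0 at depth 7

== LOOKUPS ==
["H2","H4","H4","H6","H3","H4","H4","H4","H4","H3","H2","H4","H0","H3"]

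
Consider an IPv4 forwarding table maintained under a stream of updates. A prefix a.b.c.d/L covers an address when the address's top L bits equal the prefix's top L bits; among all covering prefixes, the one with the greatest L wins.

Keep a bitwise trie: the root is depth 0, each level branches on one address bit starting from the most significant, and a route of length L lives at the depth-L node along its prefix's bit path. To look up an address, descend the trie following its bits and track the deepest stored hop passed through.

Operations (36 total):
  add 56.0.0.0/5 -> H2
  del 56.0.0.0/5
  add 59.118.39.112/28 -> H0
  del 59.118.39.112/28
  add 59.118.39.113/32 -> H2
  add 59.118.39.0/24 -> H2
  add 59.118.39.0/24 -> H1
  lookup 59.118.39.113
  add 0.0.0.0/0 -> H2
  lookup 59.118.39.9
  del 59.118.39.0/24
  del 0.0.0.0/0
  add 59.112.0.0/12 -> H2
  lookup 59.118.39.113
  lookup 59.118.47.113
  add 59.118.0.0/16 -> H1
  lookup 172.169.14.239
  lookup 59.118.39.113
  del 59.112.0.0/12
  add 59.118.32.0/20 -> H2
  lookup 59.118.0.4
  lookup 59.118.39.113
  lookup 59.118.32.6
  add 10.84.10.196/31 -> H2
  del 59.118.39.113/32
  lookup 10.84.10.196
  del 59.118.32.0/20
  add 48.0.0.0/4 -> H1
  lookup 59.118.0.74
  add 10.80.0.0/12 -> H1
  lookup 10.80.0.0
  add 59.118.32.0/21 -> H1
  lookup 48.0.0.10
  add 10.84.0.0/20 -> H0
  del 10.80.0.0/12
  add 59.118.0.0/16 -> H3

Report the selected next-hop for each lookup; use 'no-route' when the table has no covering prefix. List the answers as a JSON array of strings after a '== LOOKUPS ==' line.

Process each operation:
  + 56.0.0.0/5 (H2) depth=5
  - 56.0.0.0/5 clear@5
  + 59.118.39.112/28 (H0) depth=28
  - 59.118.39.112/28 clear@28
  + 59.118.39.113/32 (H2) depth=32
  + 59.118.39.0/24 (H2) depth=24
  + 59.118.39.0/24 (H1) depth=24
  lookup 59.118.39.113: bits 00111011011101100010011101110001 walk d0:-→d1:-→d2:-→d3:-→d4:-→d5:-→d6:-→d7:-→d8:-→d9:-→d10:-→d11:-→d12:-→d13:-→d14:-→d15:-→d16:-→d17:-→d18:-→d19:-→d20:-→d21:-→d22:-→d23:-→d24:H1→d25:-→d26:-→d27:-→d28:-→d29:-→d30:-→d31:-→d32:H2 -> H2
  + 0.0.0.0/0 (H2) depth=0
  lookup 59.118.39.9: bits 0011101101110110001001110 walk d0:H2→d1:-→d2:-→d3:-→d4:-→d5:-→d6:-→d7:-→d8:-→d9:-→d10:-→d11:-→d12:-→d13:-→d14:-→d15:-→d16:-→d17:-→d18:-→d19:-→d20:-→d21:-→d22:-→d23:-→d24:H1→d25:- -> H1
  - 59.118.39.0/24 clear@24
  - 0.0.0.0/0 clear@0
  + 59.112.0.0/12 (H2) depth=12
  lookup 59.118.39.113: bits 00111011011101100010011101110001 walk d0:-→d1:-→d2:-→d3:-→d4:-→d5:-→d6:-→d7:-→d8:-→d9:-→d10:-→d11:-→d12:H2→d13:-→d14:-→d15:-→d16:-→d17:-→d18:-→d19:-→d20:-→d21:-→d22:-→d23:-→d24:-→d25:-→d26:-→d27:-→d28:-→d29:-→d30:-→d31:-→d32:H2 -> H2
  lookup 59.118.47.113: bits 00111011011101100010 walk d0:-→d1:-→d2:-→d3:-→d4:-→d5:-→d6:-→d7:-→d8:-→d9:-→d10:-→d11:-→d12:H2→d13:-→d14:-→d15:-→d16:-→d17:-→d18:-→d19:-→d20:- -> H2
  + 59.118.0.0/16 (H1) depth=16
  lookup 172.169.14.239: bits ε walk d0:- -> no-route
  lookup 59.118.39.113: bits 00111011011101100010011101110001 walk d0:-→d1:-→d2:-→d3:-→d4:-→d5:-→d6:-→d7:-→d8:-→d9:-→d10:-→d11:-→d12:H2→d13:-→d14:-→d15:-→d16:H1→d17:-→d18:-→d19:-→d20:-→d21:-→d22:-→d23:-→d24:-→d25:-→d26:-→d27:-→d28:-→d29:-→d30:-→d31:-→d32:H2 -> H2
  - 59.112.0.0/12 clear@12
  + 59.118.32.0/20 (H2) depth=20
  lookup 59.118.0.4: bits 001110110111011000 walk d0:-→d1:-→d2:-→d3:-→d4:-→d5:-→d6:-→d7:-→d8:-→d9:-→d10:-→d11:-→d12:-→d13:-→d14:-→d15:-→d16:H1→d17:-→d18:- -> H1
  lookup 59.118.39.113: bits 00111011011101100010011101110001 walk d0:-→d1:-→d2:-→d3:-→d4:-→d5:-→d6:-→d7:-→d8:-→d9:-→d10:-→d11:-→d12:-→d13:-→d14:-→d15:-→d16:H1→d17:-→d18:-→d19:-→d20:H2→d21:-→d22:-→d23:-→d24:-→d25:-→d26:-→d27:-→d28:-→d29:-→d30:-→d31:-→d32:H2 -> H2
  lookup 59.118.32.6: bits 001110110111011000100 walk d0:-→d1:-→d2:-→d3:-→d4:-→d5:-→d6:-→d7:-→d8:-→d9:-→d10:-→d11:-→d12:-→d13:-→d14:-→d15:-→d16:H1→d17:-→d18:-→d19:-→d20:H2→d21:- -> H2
  + 10.84.10.196/31 (H2) depth=31
  - 59.118.39.113/32 clear@32
  lookup 10.84.10.196: bits 0000101001010100000010101100010 walk d0:-→d1:-→d2:-→d3:-→d4:-→d5:-→d6:-→d7:-→d8:-→d9:-→d10:-→d11:-→d12:-→d13:-→d14:-→d15:-→d16:-→d17:-→d18:-→d19:-→d20:-→d21:-→d22:-→d23:-→d24:-→d25:-→d26:-→d27:-→d28:-→d29:-→d30:-→d31:H2 -> H2
  - 59.118.32.0/20 clear@20
  + 48.0.0.0/4 (H1) depth=4
  lookup 59.118.0.74: bits 001110110111011000 walk d0:-→d1:-→d2:-→d3:-→d4:H1→d5:-→d6:-→d7:-→d8:-→d9:-→d10:-→d11:-→d12:-→d13:-→d14:-→d15:-→d16:H1→d17:-→d18:- -> H1
  + 10.80.0.0/12 (H1) depth=12
  lookup 10.80.0.0: bits 0000101001010 walk d0:-→d1:-→d2:-→d3:-→d4:-→d5:-→d6:-→d7:-→d8:-→d9:-→d10:-→d11:-→d12:H1→d13:- -> H1
  + 59.118.32.0/21 (H1) depth=21
  lookup 48.0.0.10: bits 0011 walk d0:-→d1:-→d2:-→d3:-→d4:H1 -> H1
  + 10.84.0.0/20 (H0) depth=20
  - 10.80.0.0/12 clear@12
  + 59.118.0.0/16 (H3) depth=16

== LOOKUPS ==
["H2","H1","H2","H2","no-route","H2","H1","H2","H2","H2","H1","H1","H1"]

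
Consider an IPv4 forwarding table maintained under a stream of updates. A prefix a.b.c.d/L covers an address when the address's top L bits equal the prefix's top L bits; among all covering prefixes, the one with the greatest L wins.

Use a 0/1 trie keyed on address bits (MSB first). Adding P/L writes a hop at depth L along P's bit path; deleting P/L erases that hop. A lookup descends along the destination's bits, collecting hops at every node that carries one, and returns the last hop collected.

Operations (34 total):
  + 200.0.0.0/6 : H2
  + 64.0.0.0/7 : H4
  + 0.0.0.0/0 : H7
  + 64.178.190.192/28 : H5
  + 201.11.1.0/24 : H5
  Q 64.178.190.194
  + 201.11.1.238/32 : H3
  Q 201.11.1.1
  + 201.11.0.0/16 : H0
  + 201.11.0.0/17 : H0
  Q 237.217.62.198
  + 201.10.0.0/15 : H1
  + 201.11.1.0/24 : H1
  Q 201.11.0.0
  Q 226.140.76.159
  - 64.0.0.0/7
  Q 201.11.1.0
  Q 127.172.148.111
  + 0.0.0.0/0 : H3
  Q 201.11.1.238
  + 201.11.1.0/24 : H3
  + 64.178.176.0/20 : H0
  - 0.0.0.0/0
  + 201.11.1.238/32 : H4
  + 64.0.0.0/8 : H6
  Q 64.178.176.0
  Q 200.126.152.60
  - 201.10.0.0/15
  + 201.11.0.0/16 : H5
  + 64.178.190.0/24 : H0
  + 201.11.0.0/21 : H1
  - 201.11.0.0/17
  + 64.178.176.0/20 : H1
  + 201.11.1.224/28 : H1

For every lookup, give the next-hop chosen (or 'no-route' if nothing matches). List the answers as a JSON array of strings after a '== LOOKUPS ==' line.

Process each operation:
  add 200.0.0.0/6 -> H2 at depth 6
  add 64.0.0.0/7 -> H4 at depth 7
  add 0.0.0.0/0 -> H7 at depth 0
  add 64.178.190.192/28 -> H5 at depth 28
  add 201.11.1.0/24 -> H5 at depth 24
  Q 64.178.190.194: descend 0100000010110010101111101100 ; hops seen [H7,H4,H5] ; pick H5
  add 201.11.1.238/32 -> H3 at depth 32
  Q 201.11.1.1: descend 110010010000101100000001 ; hops seen [H7,H2,H5] ; pick H5
  add 201.11.0.0/16 -> H0 at depth 16
  add 201.11.0.0/17 -> H0 at depth 17
  Q 237.217.62.198: descend 11 ; hops seen [H7] ; pick H7
  add 201.10.0.0/15 -> H1 at depth 15
  add 201.11.1.0/24 -> H1 at depth 24
  Q 201.11.0.0: descend 11001001000010110000000 ; hops seen [H7,H2,H1,H0,H0] ; pick H0
  Q 226.140.76.159: descend 11 ; hops seen [H7] ; pick H7
  - 64.0.0.0/7 clear@7
  Q 201.11.1.0: descend 110010010000101100000001 ; hops seen [H7,H2,H1,H0,H0,H1] ; pick H1
  Q 127.172.148.111: descend 01 ; hops seen [H7] ; pick H7
  add 0.0.0.0/0 -> H3 at depth 0
  Q 201.11.1.238: descend 11001001000010110000000111101110 ; hops seen [H3,H2,H1,H0,H0,H1,H3] ; pick H3
  add 201.11.1.0/24 -> H3 at depth 24
  add 64.178.176.0/20 -> H0 at depth 20
  - 0.0.0.0/0 clear@0
  add 201.11.1.238/32 -> H4 at depth 32
  add 64.0.0.0/8 -> H6 at depth 8
  Q 64.178.176.0: descend 01000000101100101011 ; hops seen [H6,H0] ; pick H0
  Q 200.126.152.60: descend 1100100 ; hops seen [H2] ; pick H2
  - 201.10.0.0/15 clear@15
  add 201.11.0.0/16 -> H5 at depth 16
  add 64.178.190.0/24 -> H0 at depth 24
  add 201.11.0.0/21 -> H1 at depth 21
  - 201.11.0.0/17 clear@17
  add 64.178.176.0/20 -> H1 at depth 20
  add 201.11.1.224/28 -> H1 at depth 28

== LOOKUPS ==
["H5","H5","H7","H0","H7","H1","H7","H3","H0","H2"]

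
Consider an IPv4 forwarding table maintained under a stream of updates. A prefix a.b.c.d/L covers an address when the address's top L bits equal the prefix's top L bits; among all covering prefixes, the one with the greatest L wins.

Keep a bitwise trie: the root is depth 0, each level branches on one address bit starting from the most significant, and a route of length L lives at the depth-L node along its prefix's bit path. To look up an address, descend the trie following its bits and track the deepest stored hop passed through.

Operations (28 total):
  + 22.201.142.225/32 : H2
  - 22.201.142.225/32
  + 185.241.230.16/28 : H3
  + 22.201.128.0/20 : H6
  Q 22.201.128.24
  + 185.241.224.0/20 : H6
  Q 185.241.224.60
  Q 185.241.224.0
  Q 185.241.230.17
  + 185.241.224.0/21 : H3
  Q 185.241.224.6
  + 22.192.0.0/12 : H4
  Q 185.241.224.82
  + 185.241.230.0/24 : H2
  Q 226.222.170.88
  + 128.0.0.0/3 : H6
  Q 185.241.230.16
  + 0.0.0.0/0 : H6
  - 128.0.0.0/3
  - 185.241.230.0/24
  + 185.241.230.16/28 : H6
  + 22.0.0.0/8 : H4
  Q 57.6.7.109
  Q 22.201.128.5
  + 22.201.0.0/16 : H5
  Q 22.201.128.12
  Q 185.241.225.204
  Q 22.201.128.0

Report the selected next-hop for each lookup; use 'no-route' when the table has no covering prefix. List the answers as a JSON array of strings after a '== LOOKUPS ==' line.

Apply in order:
  + 22.201.142.225/32 (H2) depth=32
  - 22.201.142.225/32 clear@32
  + 185.241.230.16/28 (H3) depth=28
  + 22.201.128.0/20 (H6) depth=20
  ? 22.201.128.24  path d0:-→d1:-→d2:-→d3:-→d4:-→d5:-→d6:-→d7:-→d8:-→d9:-→d10:-→d11:-→d12:-→d13:-→d14:-→d15:-→d16:-→d17:-→d18:-→d19:-→d20:H6  best=H6
  + 185.241.224.0/20 (H6) depth=20
  ? 185.241.224.60  path d0:-→d1:-→d2:-→d3:-→d4:-→d5:-→d6:-→d7:-→d8:-→d9:-→d10:-→d11:-→d12:-→d13:-→d14:-→d15:-→d16:-→d17:-→d18:-→d19:-→d20:H6→d21:-  best=H6
  ? 185.241.224.0  path d0:-→d1:-→d2:-→d3:-→d4:-→d5:-→d6:-→d7:-→d8:-→d9:-→d10:-→d11:-→d12:-→d13:-→d14:-→d15:-→d16:-→d17:-→d18:-→d19:-→d20:H6→d21:-  best=H6
  ? 185.241.230.17  path d0:-→d1:-→d2:-→d3:-→d4:-→d5:-→d6:-→d7:-→d8:-→d9:-→d10:-→d11:-→d12:-→d13:-→d14:-→d15:-→d16:-→d17:-→d18:-→d19:-→d20:H6→d21:-→d22:-→d23:-→d24:-→d25:-→d26:-→d27:-→d28:H3  best=H3
  + 185.241.224.0/21 (H3) depth=21
  ? 185.241.224.6  path d0:-→d1:-→d2:-→d3:-→d4:-→d5:-→d6:-→d7:-→d8:-→d9:-→d10:-→d11:-→d12:-→d13:-→d14:-→d15:-→d16:-→d17:-→d18:-→d19:-→d20:H6→d21:H3  best=H3
  + 22.192.0.0/12 (H4) depth=12
  ? 185.241.224.82  path d0:-→d1:-→d2:-→d3:-→d4:-→d5:-→d6:-→d7:-→d8:-→d9:-→d10:-→d11:-→d12:-→d13:-→d14:-→d15:-→d16:-→d17:-→d18:-→d19:-→d20:H6→d21:H3  best=H3
  + 185.241.230.0/24 (H2) depth=24
  ? 226.222.170.88  path d0:-→d1:-  best=no-route
  + 128.0.0.0/3 (H6) depth=3
  ? 185.241.230.16  path d0:-→d1:-→d2:-→d3:-→d4:-→d5:-→d6:-→d7:-→d8:-→d9:-→d10:-→d11:-→d12:-→d13:-→d14:-→d15:-→d16:-→d17:-→d18:-→d19:-→d20:H6→d21:H3→d22:-→d23:-→d24:H2→d25:-→d26:-→d27:-→d28:H3  best=H3
  + 0.0.0.0/0 (H6) depth=0
  - 128.0.0.0/3 clear@3
  - 185.241.230.0/24 clear@24
  + 185.241.230.16/28 (H6) depth=28
  + 22.0.0.0/8 (H4) depth=8
  ? 57.6.7.109  path d0:H6→d1:-→d2:-  best=H6
  ? 22.201.128.5  path d0:H6→d1:-→d2:-→d3:-→d4:-→d5:-→d6:-→d7:-→d8:H4→d9:-→d10:-→d11:-→d12:H4→d13:-→d14:-→d15:-→d16:-→d17:-→d18:-→d19:-→d20:H6  best=H6
  + 22.201.0.0/16 (H5) depth=16
  ? 22.201.128.12  path d0:H6→d1:-→d2:-→d3:-→d4:-→d5:-→d6:-→d7:-→d8:H4→d9:-→d10:-→d11:-→d12:H4→d13:-→d14:-→d15:-→d16:H5→d17:-→d18:-→d19:-→d20:H6  best=H6
  ? 185.241.225.204  path d0:H6→d1:-→d2:-→d3:-→d4:-→d5:-→d6:-→d7:-→d8:-→d9:-→d10:-→d11:-→d12:-→d13:-→d14:-→d15:-→d16:-→d17:-→d18:-→d19:-→d20:H6→d21:H3  best=H3
  ? 22.201.128.0  path d0:H6→d1:-→d2:-→d3:-→d4:-→d5:-→d6:-→d7:-→d8:H4→d9:-→d10:-→d11:-→d12:H4→d13:-→d14:-→d15:-→d16:H5→d17:-→d18:-→d19:-→d20:H6  best=H6

== LOOKUPS ==
["H6","H6","H6","H3","H3","H3","no-route","H3","H6","H6","H6","H3","H6"]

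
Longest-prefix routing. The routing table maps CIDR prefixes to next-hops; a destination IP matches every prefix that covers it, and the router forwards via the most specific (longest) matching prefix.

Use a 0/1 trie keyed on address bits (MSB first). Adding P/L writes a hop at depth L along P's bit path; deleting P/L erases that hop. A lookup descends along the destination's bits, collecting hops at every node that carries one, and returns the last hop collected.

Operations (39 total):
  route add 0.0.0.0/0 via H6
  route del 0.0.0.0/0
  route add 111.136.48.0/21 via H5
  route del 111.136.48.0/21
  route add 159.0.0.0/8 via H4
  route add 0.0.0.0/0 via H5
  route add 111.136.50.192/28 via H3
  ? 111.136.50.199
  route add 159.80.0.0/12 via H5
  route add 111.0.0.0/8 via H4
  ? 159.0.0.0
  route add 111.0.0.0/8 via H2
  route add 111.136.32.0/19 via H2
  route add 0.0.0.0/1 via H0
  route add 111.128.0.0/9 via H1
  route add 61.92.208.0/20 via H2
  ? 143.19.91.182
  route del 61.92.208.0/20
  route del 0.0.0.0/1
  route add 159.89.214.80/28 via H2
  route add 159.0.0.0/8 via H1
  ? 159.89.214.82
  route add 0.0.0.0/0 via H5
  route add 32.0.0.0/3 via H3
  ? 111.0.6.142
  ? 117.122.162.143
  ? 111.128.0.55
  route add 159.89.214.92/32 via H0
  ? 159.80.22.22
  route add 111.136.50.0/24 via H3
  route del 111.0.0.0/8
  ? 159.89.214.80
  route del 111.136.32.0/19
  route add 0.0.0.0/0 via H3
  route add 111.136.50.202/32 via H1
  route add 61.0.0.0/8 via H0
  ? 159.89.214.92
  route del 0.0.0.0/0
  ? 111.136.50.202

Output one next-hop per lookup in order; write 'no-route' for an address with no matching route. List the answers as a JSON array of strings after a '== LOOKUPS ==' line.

Trace:
  + 0.0.0.0/0 (H6) depth=0
  - 0.0.0.0/0 clear@0
  + 111.136.48.0/21 (H5) depth=21
  - 111.136.48.0/21 clear@21
  + 159.0.0.0/8 (H4) depth=8
  + 0.0.0.0/0 (H5) depth=0
  + 111.136.50.192/28 (H3) depth=28
  ? 111.136.50.199  path d0:H5→d1:-→d2:-→d3:-→d4:-→d5:-→d6:-→d7:-→d8:-→d9:-→d10:-→d11:-→d12:-→d13:-→d14:-→d15:-→d16:-→d17:-→d18:-→d19:-→d20:-→d21:-→d22:-→d23:-→d24:-→d25:-→d26:-→d27:-→d28:H3  best=H3
  + 159.80.0.0/12 (H5) depth=12
  + 111.0.0.0/8 (H4) depth=8
  ? 159.0.0.0  path d0:H5→d1:-→d2:-→d3:-→d4:-→d5:-→d6:-→d7:-→d8:H4→d9:-  best=H4
  + 111.0.0.0/8 (H2) depth=8
  + 111.136.32.0/19 (H2) depth=19
  + 0.0.0.0/1 (H0) depth=1
  + 111.128.0.0/9 (H1) depth=9
  + 61.92.208.0/20 (H2) depth=20
  ? 143.19.91.182  path d0:H5→d1:-→d2:-→d3:-  best=H5
  - 61.92.208.0/20 clear@20
  - 0.0.0.0/1 clear@1
  + 159.89.214.80/28 (H2) depth=28
  + 159.0.0.0/8 (H1) depth=8
  ? 159.89.214.82  path d0:H5→d1:-→d2:-→d3:-→d4:-→d5:-→d6:-→d7:-→d8:H1→d9:-→d10:-→d11:-→d12:H5→d13:-→d14:-→d15:-→d16:-→d17:-→d18:-→d19:-→d20:-→d21:-→d22:-→d23:-→d24:-→d25:-→d26:-→d27:-→d28:H2  best=H2
  + 0.0.0.0/0 (H5) depth=0
  + 32.0.0.0/3 (H3) depth=3
  ? 111.0.6.142  path d0:H5→d1:-→d2:-→d3:-→d4:-→d5:-→d6:-→d7:-→d8:H2  best=H2
  ? 117.122.162.143  path d0:H5→d1:-→d2:-→d3:-  best=H5
  ? 111.128.0.55  path d0:H5→d1:-→d2:-→d3:-→d4:-→d5:-→d6:-→d7:-→d8:H2→d9:H1→d10:-→d11:-→d12:-  best=H1
  + 159.89.214.92/32 (H0) depth=32
  ? 159.80.22.22  path d0:H5→d1:-→d2:-→d3:-→d4:-→d5:-→d6:-→d7:-→d8:H1→d9:-→d10:-→d11:-→d12:H5  best=H5
  + 111.136.50.0/24 (H3) depth=24
  - 111.0.0.0/8 clear@8
  ? 159.89.214.80  path d0:H5→d1:-→d2:-→d3:-→d4:-→d5:-→d6:-→d7:-→d8:H1→d9:-→d10:-→d11:-→d12:H5→d13:-→d14:-→d15:-→d16:-→d17:-→d18:-→d19:-→d20:-→d21:-→d22:-→d23:-→d24:-→d25:-→d26:-→d27:-→d28:H2  best=H2
  - 111.136.32.0/19 clear@19
  + 0.0.0.0/0 (H3) depth=0
  + 111.136.50.202/32 (H1) depth=32
  + 61.0.0.0/8 (H0) depth=8
  ? 159.89.214.92  path d0:H3→d1:-→d2:-→d3:-→d4:-→d5:-→d6:-→d7:-→d8:H1→d9:-→d10:-→d11:-→d12:H5→d13:-→d14:-→d15:-→d16:-→d17:-→d18:-→d19:-→d20:-→d21:-→d22:-→d23:-→d24:-→d25:-→d26:-→d27:-→d28:H2→d29:-→d30:-→d31:-→d32:H0  best=H0
  - 0.0.0.0/0 clear@0
  ? 111.136.50.202  path d0:-→d1:-→d2:-→d3:-→d4:-→d5:-→d6:-→d7:-→d8:-→d9:H1→d10:-→d11:-→d12:-→d13:-→d14:-→d15:-→d16:-→d17:-→d18:-→d19:-→d20:-→d21:-→d22:-→d23:-→d24:H3→d25:-→d26:-→d27:-→d28:H3→d29:-→d30:-→d31:-→d32:H1  best=H1

== LOOKUPS ==
["H3","H4","H5","H2","H2","H5","H1","H5","H2","H0","H1"]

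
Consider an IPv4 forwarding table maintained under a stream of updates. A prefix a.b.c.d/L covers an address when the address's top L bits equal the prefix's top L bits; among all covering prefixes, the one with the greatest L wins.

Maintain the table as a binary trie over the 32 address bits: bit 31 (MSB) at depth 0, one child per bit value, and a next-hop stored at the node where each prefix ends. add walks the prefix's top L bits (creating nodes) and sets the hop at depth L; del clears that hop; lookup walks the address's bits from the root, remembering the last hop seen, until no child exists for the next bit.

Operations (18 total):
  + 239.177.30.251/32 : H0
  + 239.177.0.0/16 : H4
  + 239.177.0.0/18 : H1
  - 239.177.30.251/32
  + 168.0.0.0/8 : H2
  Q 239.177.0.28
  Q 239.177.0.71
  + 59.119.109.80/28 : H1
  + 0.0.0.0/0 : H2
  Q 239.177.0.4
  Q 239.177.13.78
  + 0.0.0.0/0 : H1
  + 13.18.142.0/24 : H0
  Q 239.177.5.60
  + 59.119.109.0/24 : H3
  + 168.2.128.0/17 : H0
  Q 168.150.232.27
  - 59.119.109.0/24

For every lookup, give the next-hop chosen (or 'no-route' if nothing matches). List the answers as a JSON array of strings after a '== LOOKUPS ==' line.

Trace:
  + 239.177.30.251/32 (H0) depth=32
  + 239.177.0.0/16 (H4) depth=16
  + 239.177.0.0/18 (H1) depth=18
  del 239.177.30.251/32 (clear depth 32)
  + 168.0.0.0/8 (H2) depth=8
  lookup 239.177.0.28: bits 1110111110110001000 walk d0:-→d1:-→d2:-→d3:-→d4:-→d5:-→d6:-→d7:-→d8:-→d9:-→d10:-→d11:-→d12:-→d13:-→d14:-→d15:-→d16:H4→d17:-→d18:H1→d19:- -> H1
  lookup 239.177.0.71: bits 1110111110110001000 walk d0:-→d1:-→d2:-→d3:-→d4:-→d5:-→d6:-→d7:-→d8:-→d9:-→d10:-→d11:-→d12:-→d13:-→d14:-→d15:-→d16:H4→d17:-→d18:H1→d19:- -> H1
  + 59.119.109.80/28 (H1) depth=28
  + 0.0.0.0/0 (H2) depth=0
  lookup 239.177.0.4: bits 1110111110110001000 walk d0:H2→d1:-→d2:-→d3:-→d4:-→d5:-→d6:-→d7:-→d8:-→d9:-→d10:-→d11:-→d12:-→d13:-→d14:-→d15:-→d16:H4→d17:-→d18:H1→d19:- -> H1
  lookup 239.177.13.78: bits 1110111110110001000 walk d0:H2→d1:-→d2:-→d3:-→d4:-→d5:-→d6:-→d7:-→d8:-→d9:-→d10:-→d11:-→d12:-→d13:-→d14:-→d15:-→d16:H4→d17:-→d18:H1→d19:- -> H1
  + 0.0.0.0/0 (H1) depth=0
  + 13.18.142.0/24 (H0) depth=24
  lookup 239.177.5.60: bits 1110111110110001000 walk d0:H1→d1:-→d2:-→d3:-→d4:-→d5:-→d6:-→d7:-→d8:-→d9:-→d10:-→d11:-→d12:-→d13:-→d14:-→d15:-→d16:H4→d17:-→d18:H1→d19:- -> H1
  + 59.119.109.0/24 (H3) depth=24
  + 168.2.128.0/17 (H0) depth=17
  lookup 168.150.232.27: bits 10101000 walk d0:H1→d1:-→d2:-→d3:-→d4:-→d5:-→d6:-→d7:-→d8:H2 -> H2
  del 59.119.109.0/24 (clear depth 24)

== LOOKUPS ==
["H1","H1","H1","H1","H1","H2"]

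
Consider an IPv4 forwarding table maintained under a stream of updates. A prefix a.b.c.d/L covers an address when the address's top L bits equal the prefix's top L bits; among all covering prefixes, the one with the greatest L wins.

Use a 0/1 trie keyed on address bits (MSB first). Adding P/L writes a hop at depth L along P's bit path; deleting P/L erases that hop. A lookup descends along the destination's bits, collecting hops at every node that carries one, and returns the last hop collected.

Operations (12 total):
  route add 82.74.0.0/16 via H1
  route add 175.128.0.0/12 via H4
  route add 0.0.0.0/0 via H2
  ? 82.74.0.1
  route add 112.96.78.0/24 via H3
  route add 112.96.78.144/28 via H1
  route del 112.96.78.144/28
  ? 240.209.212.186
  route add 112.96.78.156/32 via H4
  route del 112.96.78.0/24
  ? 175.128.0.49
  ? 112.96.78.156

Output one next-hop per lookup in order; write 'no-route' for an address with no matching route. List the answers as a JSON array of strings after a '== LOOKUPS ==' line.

Trace:
  add 82.74.0.0/16 -> H1 at depth 16
  add 175.128.0.0/12 -> H4 at depth 12
  add 0.0.0.0/0 -> H2 at depth 0
  Q 82.74.0.1: descend 0101001001001010 ; hops seen [H2,H1] ; pick H1
  add 112.96.78.0/24 -> H3 at depth 24
  add 112.96.78.144/28 -> H1 at depth 28
  del 112.96.78.144/28 (clear depth 28)
  Q 240.209.212.186: descend 1 ; hops seen [H2] ; pick H2
  add 112.96.78.156/32 -> H4 at depth 32
  del 112.96.78.0/24 (clear depth 24)
  Q 175.128.0.49: descend 101011111000 ; hops seen [H2,H4] ; pick H4
  Q 112.96.78.156: descend 01110000011000000100111010011100 ; hops seen [H2,H4] ; pick H4

== LOOKUPS ==
["H1","H2","H4","H4"]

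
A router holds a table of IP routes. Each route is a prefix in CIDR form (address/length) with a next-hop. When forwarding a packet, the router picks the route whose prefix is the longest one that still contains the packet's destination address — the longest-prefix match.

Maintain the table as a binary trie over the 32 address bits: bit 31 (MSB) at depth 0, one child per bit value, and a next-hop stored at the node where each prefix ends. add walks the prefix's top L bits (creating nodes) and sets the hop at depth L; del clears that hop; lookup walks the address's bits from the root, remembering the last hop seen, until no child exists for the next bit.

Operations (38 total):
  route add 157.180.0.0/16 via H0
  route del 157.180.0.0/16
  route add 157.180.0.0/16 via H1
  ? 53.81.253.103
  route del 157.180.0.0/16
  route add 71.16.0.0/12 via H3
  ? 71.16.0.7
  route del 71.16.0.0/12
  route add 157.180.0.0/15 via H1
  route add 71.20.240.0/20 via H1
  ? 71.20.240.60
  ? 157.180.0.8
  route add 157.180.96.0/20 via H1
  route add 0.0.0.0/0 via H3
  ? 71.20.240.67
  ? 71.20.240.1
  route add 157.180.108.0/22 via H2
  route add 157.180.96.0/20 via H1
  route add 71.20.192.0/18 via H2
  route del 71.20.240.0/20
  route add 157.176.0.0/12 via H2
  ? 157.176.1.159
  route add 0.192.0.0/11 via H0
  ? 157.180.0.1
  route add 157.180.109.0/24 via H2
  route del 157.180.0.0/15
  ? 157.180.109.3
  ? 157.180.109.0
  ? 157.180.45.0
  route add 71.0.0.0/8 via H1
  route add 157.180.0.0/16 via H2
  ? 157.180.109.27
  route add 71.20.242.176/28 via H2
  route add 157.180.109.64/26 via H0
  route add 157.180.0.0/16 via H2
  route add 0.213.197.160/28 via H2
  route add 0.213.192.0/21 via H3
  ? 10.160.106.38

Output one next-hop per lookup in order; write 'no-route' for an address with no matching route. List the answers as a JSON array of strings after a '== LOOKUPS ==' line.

Trace:
  + 157.180.0.0/16 (H0) depth=16
  - 157.180.0.0/16 clear@16
  + 157.180.0.0/16 (H1) depth=16
  Q 53.81.253.103: descend ε ; hops seen [∅] ; pick no-route
  - 157.180.0.0/16 clear@16
  + 71.16.0.0/12 (H3) depth=12
  Q 71.16.0.7: descend 010001110001 ; hops seen [H3] ; pick H3
  - 71.16.0.0/12 clear@12
  + 157.180.0.0/15 (H1) depth=15
  + 71.20.240.0/20 (H1) depth=20
  Q 71.20.240.60: descend 01000111000101001111 ; hops seen [H1] ; pick H1
  Q 157.180.0.8: descend 1001110110110100 ; hops seen [H1] ; pick H1
  + 157.180.96.0/20 (H1) depth=20
  + 0.0.0.0/0 (H3) depth=0
  Q 71.20.240.67: descend 01000111000101001111 ; hops seen [H3,H1] ; pick H1
  Q 71.20.240.1: descend 01000111000101001111 ; hops seen [H3,H1] ; pick H1
  + 157.180.108.0/22 (H2) depth=22
  + 157.180.96.0/20 (H1) depth=20
  + 71.20.192.0/18 (H2) depth=18
  - 71.20.240.0/20 clear@20
  + 157.176.0.0/12 (H2) depth=12
  Q 157.176.1.159: descend 1001110110110 ; hops seen [H3,H2] ; pick H2
  + 0.192.0.0/11 (H0) depth=11
  Q 157.180.0.1: descend 10011101101101000 ; hops seen [H3,H2,H1] ; pick H1
  + 157.180.109.0/24 (H2) depth=24
  - 157.180.0.0/15 clear@15
  Q 157.180.109.3: descend 100111011011010001101101 ; hops seen [H3,H2,H1,H2,H2] ; pick H2
  Q 157.180.109.0: descend 100111011011010001101101 ; hops seen [H3,H2,H1,H2,H2] ; pick H2
  Q 157.180.45.0: descend 10011101101101000 ; hops seen [H3,H2] ; pick H2
  + 71.0.0.0/8 (H1) depth=8
  + 157.180.0.0/16 (H2) depth=16
  Q 157.180.109.27: descend 100111011011010001101101 ; hops seen [H3,H2,H2,H1,H2,H2] ; pick H2
  + 71.20.242.176/28 (H2) depth=28
  + 157.180.109.64/26 (H0) depth=26
  + 157.180.0.0/16 (H2) depth=16
  + 0.213.197.160/28 (H2) depth=28
  + 0.213.192.0/21 (H3) depth=21
  Q 10.160.106.38: descend 0000 ; hops seen [H3] ; pick H3

== LOOKUPS ==
["no-route","H3","H1","H1","H1","H1","H2","H1","H2","H2","H2","H2","H3"]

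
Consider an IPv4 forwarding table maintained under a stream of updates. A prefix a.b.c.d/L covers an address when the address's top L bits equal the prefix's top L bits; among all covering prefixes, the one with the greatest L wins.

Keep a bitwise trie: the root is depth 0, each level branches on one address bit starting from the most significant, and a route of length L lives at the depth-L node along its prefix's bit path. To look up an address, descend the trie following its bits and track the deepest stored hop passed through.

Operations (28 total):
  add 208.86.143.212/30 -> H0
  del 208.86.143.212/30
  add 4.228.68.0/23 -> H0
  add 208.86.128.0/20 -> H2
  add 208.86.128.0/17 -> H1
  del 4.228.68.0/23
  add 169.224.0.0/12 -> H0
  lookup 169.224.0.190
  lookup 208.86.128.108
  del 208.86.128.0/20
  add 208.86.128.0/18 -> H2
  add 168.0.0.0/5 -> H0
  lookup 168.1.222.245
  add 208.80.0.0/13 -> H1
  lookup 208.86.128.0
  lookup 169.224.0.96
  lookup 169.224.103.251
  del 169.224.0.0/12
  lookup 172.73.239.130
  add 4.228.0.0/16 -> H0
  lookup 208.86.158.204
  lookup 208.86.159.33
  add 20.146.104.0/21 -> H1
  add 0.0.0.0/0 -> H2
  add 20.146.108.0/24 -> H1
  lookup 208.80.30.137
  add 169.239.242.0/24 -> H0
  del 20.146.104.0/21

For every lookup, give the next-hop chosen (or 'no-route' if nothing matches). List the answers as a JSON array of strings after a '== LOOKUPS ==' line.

Process each operation:
  + 208.86.143.212/30 (H0) depth=30
  - 208.86.143.212/30 clear@30
  + 4.228.68.0/23 (H0) depth=23
  + 208.86.128.0/20 (H2) depth=20
  + 208.86.128.0/17 (H1) depth=17
  - 4.228.68.0/23 clear@23
  + 169.224.0.0/12 (H0) depth=12
  lookup 169.224.0.190: bits 101010011110 walk d0:-→d1:-→d2:-→d3:-→d4:-→d5:-→d6:-→d7:-→d8:-→d9:-→d10:-→d11:-→d12:H0 -> H0
  lookup 208.86.128.108: bits 11010000010101101000 walk d0:-→d1:-→d2:-→d3:-→d4:-→d5:-→d6:-→d7:-→d8:-→d9:-→d10:-→d11:-→d12:-→d13:-→d14:-→d15:-→d16:-→d17:H1→d18:-→d19:-→d20:H2 -> H2
  - 208.86.128.0/20 clear@20
  + 208.86.128.0/18 (H2) depth=18
  + 168.0.0.0/5 (H0) depth=5
  lookup 168.1.222.245: bits 1010100 walk d0:-→d1:-→d2:-→d3:-→d4:-→d5:H0→d6:-→d7:- -> H0
  + 208.80.0.0/13 (H1) depth=13
  lookup 208.86.128.0: bits 11010000010101101000 walk d0:-→d1:-→d2:-→d3:-→d4:-→d5:-→d6:-→d7:-→d8:-→d9:-→d10:-→d11:-→d12:-→d13:H1→d14:-→d15:-→d16:-→d17:H1→d18:H2→d19:-→d20:- -> H2
  lookup 169.224.0.96: bits 101010011110 walk d0:-→d1:-→d2:-→d3:-→d4:-→d5:H0→d6:-→d7:-→d8:-→d9:-→d10:-→d11:-→d12:H0 -> H0
  lookup 169.224.103.251: bits 101010011110 walk d0:-→d1:-→d2:-→d3:-→d4:-→d5:H0→d6:-→d7:-→d8:-→d9:-→d10:-→d11:-→d12:H0 -> H0
  - 169.224.0.0/12 clear@12
  lookup 172.73.239.130: bits 10101 walk d0:-→d1:-→d2:-→d3:-→d4:-→d5:H0 -> H0
  + 4.228.0.0/16 (H0) depth=16
  lookup 208.86.158.204: bits 1101000001010110100 walk d0:-→d1:-→d2:-→d3:-→d4:-→d5:-→d6:-→d7:-→d8:-→d9:-→d10:-→d11:-→d12:-→d13:H1→d14:-→d15:-→d16:-→d17:H1→d18:H2→d19:- -> H2
  lookup 208.86.159.33: bits 1101000001010110100 walk d0:-→d1:-→d2:-→d3:-→d4:-→d5:-→d6:-→d7:-→d8:-→d9:-→d10:-→d11:-→d12:-→d13:H1→d14:-→d15:-→d16:-→d17:H1→d18:H2→d19:- -> H2
  + 20.146.104.0/21 (H1) depth=21
  + 0.0.0.0/0 (H2) depth=0
  + 20.146.108.0/24 (H1) depth=24
  lookup 208.80.30.137: bits 1101000001010 walk d0:H2→d1:-→d2:-→d3:-→d4:-→d5:-→d6:-→d7:-→d8:-→d9:-→d10:-→d11:-→d12:-→d13:H1 -> H1
  + 169.239.242.0/24 (H0) depth=24
  - 20.146.104.0/21 clear@21

== LOOKUPS ==
["H0","H2","H0","H2","H0","H0","H0","H2","H2","H1"]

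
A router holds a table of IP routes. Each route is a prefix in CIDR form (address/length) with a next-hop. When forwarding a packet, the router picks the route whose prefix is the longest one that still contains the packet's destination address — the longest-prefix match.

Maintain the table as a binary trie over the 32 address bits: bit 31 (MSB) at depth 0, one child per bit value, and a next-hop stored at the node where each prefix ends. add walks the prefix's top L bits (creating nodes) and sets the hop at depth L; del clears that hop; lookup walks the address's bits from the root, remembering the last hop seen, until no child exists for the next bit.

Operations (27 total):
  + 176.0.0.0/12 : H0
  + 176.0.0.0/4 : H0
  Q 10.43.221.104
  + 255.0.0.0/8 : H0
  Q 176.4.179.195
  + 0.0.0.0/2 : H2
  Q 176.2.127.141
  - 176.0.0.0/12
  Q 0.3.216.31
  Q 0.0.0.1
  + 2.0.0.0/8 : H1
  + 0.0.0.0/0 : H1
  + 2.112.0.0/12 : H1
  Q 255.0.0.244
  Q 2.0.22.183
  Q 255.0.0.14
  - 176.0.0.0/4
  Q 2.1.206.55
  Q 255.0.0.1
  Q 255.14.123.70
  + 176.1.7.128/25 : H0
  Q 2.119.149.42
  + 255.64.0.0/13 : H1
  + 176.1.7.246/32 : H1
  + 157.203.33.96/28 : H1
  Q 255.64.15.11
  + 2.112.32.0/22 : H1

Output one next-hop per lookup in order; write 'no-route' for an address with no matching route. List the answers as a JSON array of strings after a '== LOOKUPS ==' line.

Apply in order:
  + 176.0.0.0/12 (H0) depth=12
  + 176.0.0.0/4 (H0) depth=4
  ? 10.43.221.104  path d0:-  best=no-route
  + 255.0.0.0/8 (H0) depth=8
  ? 176.4.179.195  path d0:-→d1:-→d2:-→d3:-→d4:H0→d5:-→d6:-→d7:-→d8:-→d9:-→d10:-→d11:-→d12:H0  best=H0
  + 0.0.0.0/2 (H2) depth=2
  ? 176.2.127.141  path d0:-→d1:-→d2:-→d3:-→d4:H0→d5:-→d6:-→d7:-→d8:-→d9:-→d10:-→d11:-→d12:H0  best=H0
  del 176.0.0.0/12 (clear depth 12)
  ? 0.3.216.31  path d0:-→d1:-→d2:H2  best=H2
  ? 0.0.0.1  path d0:-→d1:-→d2:H2  best=H2
  + 2.0.0.0/8 (H1) depth=8
  + 0.0.0.0/0 (H1) depth=0
  + 2.112.0.0/12 (H1) depth=12
  ? 255.0.0.244  path d0:H1→d1:-→d2:-→d3:-→d4:-→d5:-→d6:-→d7:-→d8:H0  best=H0
  ? 2.0.22.183  path d0:H1→d1:-→d2:H2→d3:-→d4:-→d5:-→d6:-→d7:-→d8:H1→d9:-  best=H1
  ? 255.0.0.14  path d0:H1→d1:-→d2:-→d3:-→d4:-→d5:-→d6:-→d7:-→d8:H0  best=H0
  del 176.0.0.0/4 (clear depth 4)
  ? 2.1.206.55  path d0:H1→d1:-→d2:H2→d3:-→d4:-→d5:-→d6:-→d7:-→d8:H1→d9:-  best=H1
  ? 255.0.0.1  path d0:H1→d1:-→d2:-→d3:-→d4:-→d5:-→d6:-→d7:-→d8:H0  best=H0
  ? 255.14.123.70  path d0:H1→d1:-→d2:-→d3:-→d4:-→d5:-→d6:-→d7:-→d8:H0  best=H0
  + 176.1.7.128/25 (H0) depth=25
  ? 2.119.149.42  path d0:H1→d1:-→d2:H2→d3:-→d4:-→d5:-→d6:-→d7:-→d8:H1→d9:-→d10:-→d11:-→d12:H1  best=H1
  + 255.64.0.0/13 (H1) depth=13
  + 176.1.7.246/32 (H1) depth=32
  + 157.203.33.96/28 (H1) depth=28
  ? 255.64.15.11  path d0:H1→d1:-→d2:-→d3:-→d4:-→d5:-→d6:-→d7:-→d8:H0→d9:-→d10:-→d11:-→d12:-→d13:H1  best=H1
  + 2.112.32.0/22 (H1) depth=22

== LOOKUPS ==
["no-route","H0","H0","H2","H2","H0","H1","H0","H1","H0","H0","H1","H1"]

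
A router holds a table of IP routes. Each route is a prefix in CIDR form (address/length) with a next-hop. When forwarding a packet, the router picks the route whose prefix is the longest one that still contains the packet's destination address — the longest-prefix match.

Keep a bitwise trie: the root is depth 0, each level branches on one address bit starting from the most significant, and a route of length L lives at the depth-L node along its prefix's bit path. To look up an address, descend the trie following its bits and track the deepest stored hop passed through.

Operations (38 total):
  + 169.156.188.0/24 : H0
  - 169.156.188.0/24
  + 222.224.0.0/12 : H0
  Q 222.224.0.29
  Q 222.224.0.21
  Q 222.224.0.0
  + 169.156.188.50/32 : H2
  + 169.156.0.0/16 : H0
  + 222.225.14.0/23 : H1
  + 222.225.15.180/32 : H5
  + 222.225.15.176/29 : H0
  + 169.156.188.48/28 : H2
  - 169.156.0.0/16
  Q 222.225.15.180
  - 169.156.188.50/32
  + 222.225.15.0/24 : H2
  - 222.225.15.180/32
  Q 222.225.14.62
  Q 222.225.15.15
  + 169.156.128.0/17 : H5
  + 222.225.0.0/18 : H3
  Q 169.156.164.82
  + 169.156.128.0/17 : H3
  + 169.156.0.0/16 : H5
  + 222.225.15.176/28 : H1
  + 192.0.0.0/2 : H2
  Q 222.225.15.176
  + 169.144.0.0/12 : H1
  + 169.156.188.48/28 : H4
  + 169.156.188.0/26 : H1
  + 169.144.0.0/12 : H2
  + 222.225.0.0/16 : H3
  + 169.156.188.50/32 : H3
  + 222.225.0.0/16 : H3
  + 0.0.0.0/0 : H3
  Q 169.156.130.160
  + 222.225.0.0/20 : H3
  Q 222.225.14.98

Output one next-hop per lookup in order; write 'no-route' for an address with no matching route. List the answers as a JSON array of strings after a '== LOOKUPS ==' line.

Trace:
  + 169.156.188.0/24 (H0) depth=24
  del 169.156.188.0/24 (clear depth 24)
  + 222.224.0.0/12 (H0) depth=12
  Q 222.224.0.29: descend 110111101110 ; hops seen [H0] ; pick H0
  Q 222.224.0.21: descend 110111101110 ; hops seen [H0] ; pick H0
  Q 222.224.0.0: descend 110111101110 ; hops seen [H0] ; pick H0
  + 169.156.188.50/32 (H2) depth=32
  + 169.156.0.0/16 (H0) depth=16
  + 222.225.14.0/23 (H1) depth=23
  + 222.225.15.180/32 (H5) depth=32
  + 222.225.15.176/29 (H0) depth=29
  + 169.156.188.48/28 (H2) depth=28
  del 169.156.0.0/16 (clear depth 16)
  Q 222.225.15.180: descend 11011110111000010000111110110100 ; hops seen [H0,H1,H0,H5] ; pick H5
  del 169.156.188.50/32 (clear depth 32)
  + 222.225.15.0/24 (H2) depth=24
  del 222.225.15.180/32 (clear depth 32)
  Q 222.225.14.62: descend 11011110111000010000111 ; hops seen [H0,H1] ; pick H1
  Q 222.225.15.15: descend 110111101110000100001111 ; hops seen [H0,H1,H2] ; pick H2
  + 169.156.128.0/17 (H5) depth=17
  + 222.225.0.0/18 (H3) depth=18
  Q 169.156.164.82: descend 1010100110011100101 ; hops seen [H5] ; pick H5
  + 169.156.128.0/17 (H3) depth=17
  + 169.156.0.0/16 (H5) depth=16
  + 222.225.15.176/28 (H1) depth=28
  + 192.0.0.0/2 (H2) depth=2
  Q 222.225.15.176: descend 11011110111000010000111110110 ; hops seen [H2,H0,H3,H1,H2,H1,H0] ; pick H0
  + 169.144.0.0/12 (H1) depth=12
  + 169.156.188.48/28 (H4) depth=28
  + 169.156.188.0/26 (H1) depth=26
  + 169.144.0.0/12 (H2) depth=12
  + 222.225.0.0/16 (H3) depth=16
  + 169.156.188.50/32 (H3) depth=32
  + 222.225.0.0/16 (H3) depth=16
  + 0.0.0.0/0 (H3) depth=0
  Q 169.156.130.160: descend 101010011001110010 ; hops seen [H3,H2,H5,H3] ; pick H3
  + 222.225.0.0/20 (H3) depth=20
  Q 222.225.14.98: descend 11011110111000010000111 ; hops seen [H3,H2,H0,H3,H3,H3,H1] ; pick H1

== LOOKUPS ==
["H0","H0","H0","H5","H1","H2","H5","H0","H3","H1"]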